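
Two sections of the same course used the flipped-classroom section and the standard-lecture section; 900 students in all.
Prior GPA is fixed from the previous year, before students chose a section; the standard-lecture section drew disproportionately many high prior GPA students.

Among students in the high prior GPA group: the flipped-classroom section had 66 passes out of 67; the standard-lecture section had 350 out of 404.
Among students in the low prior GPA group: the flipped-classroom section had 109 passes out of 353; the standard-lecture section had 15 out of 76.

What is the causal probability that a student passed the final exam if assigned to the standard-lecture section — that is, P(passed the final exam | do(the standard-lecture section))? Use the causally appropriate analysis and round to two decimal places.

The prior GPA band-specific comparison favours the flipped-classroom section throughout, but the pooled figures favour the standard-lecture section. The question is whether to condition on prior GPA band.
Prior GPA band is set before the teaching method has any effect — it is not caused by the teaching method — and it independently drives the outcome. That makes it a confounder, so the causal comparison is within prior GPA band levels.
Standardising the standard-lecture section to the population prior GPA band mix: 0.523·350/404 + 0.477·15/76 = 0.547.

0.55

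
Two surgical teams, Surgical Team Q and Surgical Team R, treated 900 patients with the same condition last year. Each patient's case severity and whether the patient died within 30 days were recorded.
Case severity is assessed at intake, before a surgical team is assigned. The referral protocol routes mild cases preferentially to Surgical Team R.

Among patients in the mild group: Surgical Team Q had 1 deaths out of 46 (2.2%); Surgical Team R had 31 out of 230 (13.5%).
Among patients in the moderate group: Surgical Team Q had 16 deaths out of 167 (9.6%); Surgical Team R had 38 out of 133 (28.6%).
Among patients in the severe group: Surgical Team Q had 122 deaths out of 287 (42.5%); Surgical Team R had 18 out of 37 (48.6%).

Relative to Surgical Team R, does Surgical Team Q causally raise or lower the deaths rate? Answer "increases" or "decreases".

decreases

The case severity-specific comparison favours Surgical Team Q throughout, but the pooled figures favour Surgical Team R. The question is whether to condition on case severity.
Since case severity is a pre-existing factor (not a product of the surgical team) and it affects the outcome on its own, it is a confounder. The stratified rates, not the pooled rate, identify the causal effect.
Within each level — mild: 2.2% vs 13.5%; moderate: 9.6% vs 28.6%; severe: 42.5% vs 48.6% — Surgical Team Q is lower every time.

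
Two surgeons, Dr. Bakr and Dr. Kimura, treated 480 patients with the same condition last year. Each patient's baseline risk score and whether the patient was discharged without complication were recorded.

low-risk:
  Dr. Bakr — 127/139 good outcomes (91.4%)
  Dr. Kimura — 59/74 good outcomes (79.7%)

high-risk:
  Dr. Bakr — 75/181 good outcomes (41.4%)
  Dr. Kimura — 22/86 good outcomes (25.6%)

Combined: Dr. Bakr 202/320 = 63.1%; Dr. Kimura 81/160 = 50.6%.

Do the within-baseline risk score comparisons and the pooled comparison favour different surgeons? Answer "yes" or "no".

no

Within each baseline risk score level (low-risk 91.4% vs 79.7%; high-risk 41.4% vs 25.6%), Dr. Bakr has the higher rate every time. Pooled: 63.1% vs 50.6% — Dr. Bakr has the higher rate overall. They agree.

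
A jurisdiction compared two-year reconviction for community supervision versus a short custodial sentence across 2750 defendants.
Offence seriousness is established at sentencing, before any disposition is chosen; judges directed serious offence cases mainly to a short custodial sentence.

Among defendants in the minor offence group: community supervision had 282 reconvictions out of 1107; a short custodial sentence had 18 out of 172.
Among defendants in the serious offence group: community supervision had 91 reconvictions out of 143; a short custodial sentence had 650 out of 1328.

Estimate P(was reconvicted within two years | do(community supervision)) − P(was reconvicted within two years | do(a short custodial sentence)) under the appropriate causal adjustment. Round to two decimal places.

Within every offence seriousness level a short custodial sentence has the lower rate, yet pooled community supervision does — Simpson's reversal.
The imbalance in offence seriousness arose from how defendants were allocated, not from anything the disposition did; and offence seriousness independently affects the outcome. The pooled gap is confounded — condition on offence seriousness.
Adjusting over the population distribution of offence seriousness: 0.465·(0.255−0.105) + 0.535·(0.636−0.489) = +0.148.

+0.15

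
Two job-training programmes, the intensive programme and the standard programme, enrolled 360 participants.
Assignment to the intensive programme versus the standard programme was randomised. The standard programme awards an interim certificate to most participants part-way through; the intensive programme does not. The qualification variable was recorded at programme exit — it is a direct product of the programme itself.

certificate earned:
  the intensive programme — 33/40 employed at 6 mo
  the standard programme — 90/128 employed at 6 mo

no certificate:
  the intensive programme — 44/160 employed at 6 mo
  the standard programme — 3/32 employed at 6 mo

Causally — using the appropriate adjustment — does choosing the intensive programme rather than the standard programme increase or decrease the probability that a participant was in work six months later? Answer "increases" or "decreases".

decreases

Qualification attained during the programme here is a post-treatment variable shaped by the programme; conditioning on it would introduce bias rather than remove it. The overall comparison is the causal one.
Pooled: the intensive programme 38.5% vs the standard programme 58.1%; the standard programme is higher overall.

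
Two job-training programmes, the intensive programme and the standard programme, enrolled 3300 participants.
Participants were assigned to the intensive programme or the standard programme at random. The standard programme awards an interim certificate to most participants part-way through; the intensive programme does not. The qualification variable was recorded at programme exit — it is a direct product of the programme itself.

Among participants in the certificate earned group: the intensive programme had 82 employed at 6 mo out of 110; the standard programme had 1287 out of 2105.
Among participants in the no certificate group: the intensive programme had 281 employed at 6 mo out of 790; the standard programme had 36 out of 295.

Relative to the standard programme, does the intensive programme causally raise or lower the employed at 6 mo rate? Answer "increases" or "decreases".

decreases

Qualification attained during the programme is recorded after the programme and is itself shifted by it — it sits on the causal path from programme to outcome. Conditioning on a mediator would strip out part of the effect we want; the pooled comparison gives the total causal effect.
Pooled: the intensive programme 40.3% vs the standard programme 55.1%; the standard programme is higher overall.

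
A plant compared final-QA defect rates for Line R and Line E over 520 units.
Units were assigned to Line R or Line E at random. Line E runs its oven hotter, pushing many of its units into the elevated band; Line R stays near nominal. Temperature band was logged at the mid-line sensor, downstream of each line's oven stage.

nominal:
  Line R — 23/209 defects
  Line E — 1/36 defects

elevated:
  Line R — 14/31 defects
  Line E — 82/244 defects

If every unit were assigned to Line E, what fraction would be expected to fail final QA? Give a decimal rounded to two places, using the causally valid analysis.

0.30

In-process temperature band lies on the pathway line → in-process temperature band → outcome, so adjusting for it blocks the indirect effect. For the total causal effect of line, use the unadjusted pooled rates.
So P(outcome | do(Line E)) is just the pooled rate for Line E: 83/280 = 0.296.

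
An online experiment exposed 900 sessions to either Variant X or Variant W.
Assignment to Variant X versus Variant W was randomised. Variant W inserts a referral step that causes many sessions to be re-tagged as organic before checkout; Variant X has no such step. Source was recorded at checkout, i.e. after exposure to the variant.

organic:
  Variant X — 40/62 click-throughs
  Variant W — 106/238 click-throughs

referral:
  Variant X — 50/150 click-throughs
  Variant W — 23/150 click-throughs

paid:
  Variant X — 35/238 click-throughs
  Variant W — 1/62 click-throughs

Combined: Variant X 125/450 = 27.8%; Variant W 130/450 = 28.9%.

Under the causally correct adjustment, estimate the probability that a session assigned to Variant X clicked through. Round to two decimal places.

0.28

The stratified and pooled comparisons disagree (Variant X wins within each traffic source; Variant W wins overall), so the answer turns on the causal role of traffic source.
Traffic source is downstream of the variant. One should not condition on a consequence of treatment, so the overall rates are the right comparison.
So P(outcome | do(Variant X)) is just the pooled rate for Variant X: 125/450 = 0.278.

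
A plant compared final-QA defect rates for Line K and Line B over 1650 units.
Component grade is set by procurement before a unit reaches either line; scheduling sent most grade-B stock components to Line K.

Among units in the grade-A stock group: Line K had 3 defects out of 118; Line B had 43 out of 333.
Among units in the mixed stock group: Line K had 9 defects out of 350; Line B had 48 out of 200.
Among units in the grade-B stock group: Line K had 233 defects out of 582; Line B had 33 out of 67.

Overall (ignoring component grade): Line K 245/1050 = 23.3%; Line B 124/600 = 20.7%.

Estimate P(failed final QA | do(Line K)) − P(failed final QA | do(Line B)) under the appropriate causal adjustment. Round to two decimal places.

Nothing the line does changes component grade; the imbalance is an allocation artefact. With component grade also predicting the outcome, the pooled figure is confounded, and the within-stratum comparison is the causal one.
Adjusting over the population distribution of component grade: 0.273·(0.025−0.129) + 0.333·(0.026−0.240) + 0.393·(0.400−0.493) = -0.136.

-0.14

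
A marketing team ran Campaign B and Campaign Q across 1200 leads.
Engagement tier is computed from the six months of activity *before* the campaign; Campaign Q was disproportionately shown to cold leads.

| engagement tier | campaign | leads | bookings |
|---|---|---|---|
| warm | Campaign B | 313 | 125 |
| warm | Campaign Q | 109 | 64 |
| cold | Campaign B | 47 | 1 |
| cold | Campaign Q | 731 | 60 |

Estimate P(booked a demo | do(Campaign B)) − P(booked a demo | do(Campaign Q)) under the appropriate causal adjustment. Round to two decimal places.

-0.11

Since engagement tier is a pre-existing factor (not a product of the campaign) and it affects the outcome on its own, it is a confounder. The stratified rates, not the pooled rate, identify the causal effect.
Adjusting over the population distribution of engagement tier: 0.352·(0.399−0.587) + 0.648·(0.021−0.082) = -0.105.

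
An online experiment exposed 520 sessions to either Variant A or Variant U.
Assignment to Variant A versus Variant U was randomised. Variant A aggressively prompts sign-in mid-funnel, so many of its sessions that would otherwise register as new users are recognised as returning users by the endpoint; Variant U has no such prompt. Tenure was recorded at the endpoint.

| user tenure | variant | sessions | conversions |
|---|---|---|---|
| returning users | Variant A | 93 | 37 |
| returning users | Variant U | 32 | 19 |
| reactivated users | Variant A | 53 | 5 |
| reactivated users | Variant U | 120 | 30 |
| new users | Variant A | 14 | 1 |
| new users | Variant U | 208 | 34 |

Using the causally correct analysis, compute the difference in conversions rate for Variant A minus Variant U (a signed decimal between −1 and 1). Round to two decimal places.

+0.04

Stratifying would compare variants among sessions the variants themselves sorted into user tenure groups — a form of selection on an intermediate. The unconditioned pooled rates give the total causal effect.
The causal difference is the pooled difference: 0.269 − 0.231 = +0.038.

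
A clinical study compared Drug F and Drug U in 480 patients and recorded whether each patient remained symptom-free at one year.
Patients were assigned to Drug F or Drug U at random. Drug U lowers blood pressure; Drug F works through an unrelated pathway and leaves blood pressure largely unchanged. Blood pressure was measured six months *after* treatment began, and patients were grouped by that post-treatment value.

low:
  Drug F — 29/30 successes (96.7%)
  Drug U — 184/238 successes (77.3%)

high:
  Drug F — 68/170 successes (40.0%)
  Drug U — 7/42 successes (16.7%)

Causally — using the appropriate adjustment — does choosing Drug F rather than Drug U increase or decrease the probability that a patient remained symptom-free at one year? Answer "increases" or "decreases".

decreases

Drug F is higher inside every blood pressure stratum but Drug U is higher in aggregate. Whether to stratify depends on how blood pressure relates to the drug.
Blood pressure here is a post-treatment variable shaped by the drug; conditioning on it would introduce bias rather than remove it. The overall comparison is the causal one.
Pooled: Drug F 48.5% vs Drug U 68.2%; Drug U is higher overall.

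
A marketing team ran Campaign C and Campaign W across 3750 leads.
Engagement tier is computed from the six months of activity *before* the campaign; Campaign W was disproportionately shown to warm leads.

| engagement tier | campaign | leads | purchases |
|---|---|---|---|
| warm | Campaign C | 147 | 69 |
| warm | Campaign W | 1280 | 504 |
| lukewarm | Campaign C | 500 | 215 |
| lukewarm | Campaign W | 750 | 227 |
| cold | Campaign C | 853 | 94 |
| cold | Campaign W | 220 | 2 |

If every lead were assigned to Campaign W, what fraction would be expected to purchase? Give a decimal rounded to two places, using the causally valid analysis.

Campaign C is higher inside every engagement tier stratum but Campaign W is higher in aggregate. Whether to stratify depends on how engagement tier relates to the campaign.
Engagement tier differs across campaigns for reasons unrelated to any effect of the campaign itself, and it separately predicts the outcome — a classic confounder. We must compare within engagement tier levels.
Standardising Campaign W to the population engagement tier mix: 0.381·504/1280 + 0.333·227/750 + 0.286·2/220 = 0.253.

0.25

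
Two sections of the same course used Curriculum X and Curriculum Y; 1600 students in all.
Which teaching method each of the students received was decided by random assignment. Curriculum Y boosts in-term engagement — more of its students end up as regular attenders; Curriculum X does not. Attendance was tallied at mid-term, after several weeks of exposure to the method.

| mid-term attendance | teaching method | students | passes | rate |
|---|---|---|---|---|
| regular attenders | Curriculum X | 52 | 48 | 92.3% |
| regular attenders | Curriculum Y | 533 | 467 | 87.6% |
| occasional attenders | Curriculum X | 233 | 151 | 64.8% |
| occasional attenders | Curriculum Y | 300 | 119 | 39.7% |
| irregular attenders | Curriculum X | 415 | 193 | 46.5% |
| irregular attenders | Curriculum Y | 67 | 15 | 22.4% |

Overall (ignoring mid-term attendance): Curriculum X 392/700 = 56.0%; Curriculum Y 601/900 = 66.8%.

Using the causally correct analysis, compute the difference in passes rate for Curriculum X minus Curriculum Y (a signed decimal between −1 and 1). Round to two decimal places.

Mid-term attendance here is a post-treatment variable shaped by the teaching method; conditioning on it would introduce bias rather than remove it. The overall comparison is the causal one.
The causal difference is the pooled difference: 0.560 − 0.668 = -0.108.

-0.11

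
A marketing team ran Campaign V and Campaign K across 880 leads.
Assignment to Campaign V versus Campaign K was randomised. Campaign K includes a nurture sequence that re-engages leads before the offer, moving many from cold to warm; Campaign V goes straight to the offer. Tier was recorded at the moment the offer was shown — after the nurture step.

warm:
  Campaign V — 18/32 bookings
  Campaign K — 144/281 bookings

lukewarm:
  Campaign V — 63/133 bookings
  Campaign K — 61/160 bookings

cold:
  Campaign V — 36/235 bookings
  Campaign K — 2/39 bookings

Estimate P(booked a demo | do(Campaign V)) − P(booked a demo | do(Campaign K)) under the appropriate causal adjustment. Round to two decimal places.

-0.14

Engagement tier is recorded after the campaign and is itself shifted by it — it sits on the causal path from campaign to outcome. Conditioning on a mediator would strip out part of the effect we want; the pooled comparison gives the total causal effect.
The causal difference is the pooled difference: 0.292 − 0.431 = -0.139.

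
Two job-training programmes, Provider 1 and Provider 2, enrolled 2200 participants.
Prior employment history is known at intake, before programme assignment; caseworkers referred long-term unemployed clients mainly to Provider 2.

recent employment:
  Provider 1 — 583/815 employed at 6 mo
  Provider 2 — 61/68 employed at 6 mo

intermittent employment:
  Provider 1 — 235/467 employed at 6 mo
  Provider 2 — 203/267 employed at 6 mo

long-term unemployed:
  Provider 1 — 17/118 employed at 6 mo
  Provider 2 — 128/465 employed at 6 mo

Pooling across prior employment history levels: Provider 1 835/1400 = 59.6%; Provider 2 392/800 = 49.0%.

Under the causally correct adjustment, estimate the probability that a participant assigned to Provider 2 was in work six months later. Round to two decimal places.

Provider 2 is higher inside every prior employment history stratum but Provider 1 is higher in aggregate. Whether to stratify depends on how prior employment history relates to the programme.
Since prior employment history is a pre-existing factor (not a product of the programme) and it affects the outcome on its own, it is a confounder. The stratified rates, not the pooled rate, identify the causal effect.
Standardising Provider 2 to the population prior employment history mix: 0.401·61/68 + 0.334·203/267 + 0.265·128/465 = 0.687.

0.69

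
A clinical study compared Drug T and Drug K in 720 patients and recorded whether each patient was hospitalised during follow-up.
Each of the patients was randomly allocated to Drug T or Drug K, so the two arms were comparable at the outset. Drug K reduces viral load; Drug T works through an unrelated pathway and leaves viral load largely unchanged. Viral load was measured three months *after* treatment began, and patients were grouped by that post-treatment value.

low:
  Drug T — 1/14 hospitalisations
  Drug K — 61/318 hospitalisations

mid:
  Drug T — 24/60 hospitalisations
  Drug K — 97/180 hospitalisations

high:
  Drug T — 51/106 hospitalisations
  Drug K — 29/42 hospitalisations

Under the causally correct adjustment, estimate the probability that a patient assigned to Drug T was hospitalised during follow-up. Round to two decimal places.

0.42

Because the drug influences viral load, viral load is a post-treatment mediator, not a confounder. Stratifying on it would bias the estimate; the causal effect is the crude pooled difference.
So P(outcome | do(Drug T)) is just the pooled rate for Drug T: 76/180 = 0.422.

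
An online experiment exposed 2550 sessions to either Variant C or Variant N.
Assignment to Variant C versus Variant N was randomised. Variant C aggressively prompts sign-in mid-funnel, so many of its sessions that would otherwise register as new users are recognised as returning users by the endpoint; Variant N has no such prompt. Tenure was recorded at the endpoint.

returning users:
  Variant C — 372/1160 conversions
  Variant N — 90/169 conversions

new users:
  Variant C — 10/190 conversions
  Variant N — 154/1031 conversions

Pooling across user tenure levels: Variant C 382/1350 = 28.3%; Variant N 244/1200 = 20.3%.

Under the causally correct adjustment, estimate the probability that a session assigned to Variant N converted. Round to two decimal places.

0.20

The stratified and pooled comparisons disagree (Variant N wins within each user tenure; Variant C wins overall), so the answer turns on the causal role of user tenure.
Because the variant influences user tenure, user tenure is a post-treatment mediator, not a confounder. Stratifying on it would bias the estimate; the causal effect is the crude pooled difference.
So P(outcome | do(Variant N)) is just the pooled rate for Variant N: 244/1200 = 0.203.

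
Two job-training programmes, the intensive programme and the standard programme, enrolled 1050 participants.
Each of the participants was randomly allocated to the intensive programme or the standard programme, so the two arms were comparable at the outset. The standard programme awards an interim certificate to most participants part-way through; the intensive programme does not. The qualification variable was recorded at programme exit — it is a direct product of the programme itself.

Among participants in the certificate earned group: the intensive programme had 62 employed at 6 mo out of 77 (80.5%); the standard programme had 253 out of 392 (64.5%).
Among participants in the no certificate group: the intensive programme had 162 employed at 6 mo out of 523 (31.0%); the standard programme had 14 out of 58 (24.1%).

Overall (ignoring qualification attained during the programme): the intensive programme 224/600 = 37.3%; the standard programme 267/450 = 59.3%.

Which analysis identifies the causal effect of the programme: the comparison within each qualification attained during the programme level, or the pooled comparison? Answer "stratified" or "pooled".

Qualification attained during the programme lies on the pathway programme → qualification attained during the programme → outcome, so adjusting for it blocks the indirect effect. For the total causal effect of programme, use the unadjusted pooled rates.
Pooled: the intensive programme 37.3% vs the standard programme 59.3%; the standard programme is higher overall.

pooled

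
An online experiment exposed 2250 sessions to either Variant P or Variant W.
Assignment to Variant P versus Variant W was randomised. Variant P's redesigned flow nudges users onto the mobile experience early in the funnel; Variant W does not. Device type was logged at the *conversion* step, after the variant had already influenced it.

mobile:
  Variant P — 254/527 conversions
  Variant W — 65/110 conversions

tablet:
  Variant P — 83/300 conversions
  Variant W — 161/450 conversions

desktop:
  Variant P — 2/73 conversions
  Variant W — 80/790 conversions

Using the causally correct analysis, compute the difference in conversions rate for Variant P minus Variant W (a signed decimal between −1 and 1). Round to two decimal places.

The stratified and pooled comparisons disagree (Variant W wins within each device type; Variant P wins overall), so the answer turns on the causal role of device type.
Stratifying would compare variants among sessions the variants themselves sorted into device type groups — a form of selection on an intermediate. The unconditioned pooled rates give the total causal effect.
The causal difference is the pooled difference: 0.377 − 0.227 = +0.150.

+0.15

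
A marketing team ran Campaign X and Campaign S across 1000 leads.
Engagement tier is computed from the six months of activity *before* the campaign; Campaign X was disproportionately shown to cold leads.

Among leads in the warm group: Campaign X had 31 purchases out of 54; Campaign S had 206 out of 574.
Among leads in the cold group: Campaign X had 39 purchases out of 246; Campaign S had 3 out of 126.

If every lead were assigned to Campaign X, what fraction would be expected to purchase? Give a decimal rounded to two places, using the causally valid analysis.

Engagement tier satisfies the back-door criterion: it is not a descendant of the campaign, and it blocks the spurious path from campaign to outcome. Adjusting for it (i.e., using the within-engagement tier rates) gives the causal effect.
Standardising Campaign X to the population engagement tier mix: 0.628·31/54 + 0.372·39/246 = 0.419.

0.42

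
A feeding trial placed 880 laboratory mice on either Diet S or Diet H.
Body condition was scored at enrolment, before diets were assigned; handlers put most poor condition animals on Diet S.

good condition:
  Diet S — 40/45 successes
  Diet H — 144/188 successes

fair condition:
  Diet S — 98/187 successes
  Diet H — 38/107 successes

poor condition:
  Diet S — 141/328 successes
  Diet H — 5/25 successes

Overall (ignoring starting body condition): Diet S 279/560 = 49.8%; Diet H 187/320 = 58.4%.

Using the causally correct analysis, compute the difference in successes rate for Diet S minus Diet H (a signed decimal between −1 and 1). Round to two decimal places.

+0.18

Diet S is higher inside every starting body condition stratum but Diet H is higher in aggregate. Whether to stratify depends on how starting body condition relates to the diet.
Here starting body condition is a common cause — it drives both which diet a case falls under and the outcome. The crude comparison mixes populations; the stratum-specific rates are the causally relevant ones.
Adjusting over the population distribution of starting body condition: 0.265·(0.889−0.766) + 0.334·(0.524−0.355) + 0.401·(0.430−0.200) = +0.181.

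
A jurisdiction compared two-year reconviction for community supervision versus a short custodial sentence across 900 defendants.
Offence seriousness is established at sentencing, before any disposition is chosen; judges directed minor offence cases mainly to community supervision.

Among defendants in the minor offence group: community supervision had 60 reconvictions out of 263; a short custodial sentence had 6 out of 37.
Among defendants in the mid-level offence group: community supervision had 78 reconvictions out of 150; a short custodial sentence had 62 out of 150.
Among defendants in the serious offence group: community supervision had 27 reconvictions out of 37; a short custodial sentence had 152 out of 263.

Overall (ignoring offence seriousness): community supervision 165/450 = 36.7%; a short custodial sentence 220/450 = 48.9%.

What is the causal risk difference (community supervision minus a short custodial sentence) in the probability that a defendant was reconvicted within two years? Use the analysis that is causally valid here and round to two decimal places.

+0.11

Offence seriousness is set before the disposition has any effect — it is not caused by the disposition — and it independently drives the outcome. That makes it a confounder, so the causal comparison is within offence seriousness levels.
Adjusting over the population distribution of offence seriousness: 0.333·(0.228−0.162) + 0.333·(0.520−0.413) + 0.333·(0.730−0.578) = +0.108.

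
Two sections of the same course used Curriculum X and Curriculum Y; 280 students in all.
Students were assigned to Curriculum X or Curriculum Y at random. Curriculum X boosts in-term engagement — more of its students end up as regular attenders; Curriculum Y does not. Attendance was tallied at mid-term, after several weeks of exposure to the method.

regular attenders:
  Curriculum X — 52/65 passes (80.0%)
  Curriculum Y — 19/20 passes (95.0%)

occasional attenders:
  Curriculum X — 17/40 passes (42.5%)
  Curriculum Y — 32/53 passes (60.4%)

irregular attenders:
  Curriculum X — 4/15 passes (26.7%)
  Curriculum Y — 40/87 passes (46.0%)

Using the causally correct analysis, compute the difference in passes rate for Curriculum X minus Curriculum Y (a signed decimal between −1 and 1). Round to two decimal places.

Mid-term attendance lies on the pathway teaching method → mid-term attendance → outcome, so adjusting for it blocks the indirect effect. For the total causal effect of teaching method, use the unadjusted pooled rates.
The causal difference is the pooled difference: 0.608 − 0.569 = +0.040.

+0.04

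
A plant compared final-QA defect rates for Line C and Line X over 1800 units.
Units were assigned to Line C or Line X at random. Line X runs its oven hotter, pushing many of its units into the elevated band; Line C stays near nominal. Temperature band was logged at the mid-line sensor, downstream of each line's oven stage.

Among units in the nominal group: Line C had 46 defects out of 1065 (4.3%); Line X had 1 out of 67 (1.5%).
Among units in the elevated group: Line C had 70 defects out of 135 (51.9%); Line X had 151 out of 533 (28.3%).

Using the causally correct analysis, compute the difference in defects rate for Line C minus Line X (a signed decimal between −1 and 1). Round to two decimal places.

-0.16

In-process temperature band is recorded after the line and is itself shifted by it — it sits on the causal path from line to outcome. Conditioning on a mediator would strip out part of the effect we want; the pooled comparison gives the total causal effect.
The causal difference is the pooled difference: 0.097 − 0.253 = -0.157.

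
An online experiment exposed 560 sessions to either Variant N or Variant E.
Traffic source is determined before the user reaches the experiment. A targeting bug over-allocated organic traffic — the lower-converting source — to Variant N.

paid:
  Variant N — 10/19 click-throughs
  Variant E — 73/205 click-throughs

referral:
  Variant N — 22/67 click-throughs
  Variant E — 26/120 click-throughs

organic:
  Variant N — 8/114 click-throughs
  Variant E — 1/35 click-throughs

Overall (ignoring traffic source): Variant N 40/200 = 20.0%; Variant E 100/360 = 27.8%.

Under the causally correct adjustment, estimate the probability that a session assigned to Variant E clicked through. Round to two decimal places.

Nothing the variant does changes traffic source; the imbalance is an allocation artefact. With traffic source also predicting the outcome, the pooled figure is confounded, and the within-stratum comparison is the causal one.
Standardising Variant E to the population traffic source mix: 0.400·73/205 + 0.334·26/120 + 0.266·1/35 = 0.222.

0.22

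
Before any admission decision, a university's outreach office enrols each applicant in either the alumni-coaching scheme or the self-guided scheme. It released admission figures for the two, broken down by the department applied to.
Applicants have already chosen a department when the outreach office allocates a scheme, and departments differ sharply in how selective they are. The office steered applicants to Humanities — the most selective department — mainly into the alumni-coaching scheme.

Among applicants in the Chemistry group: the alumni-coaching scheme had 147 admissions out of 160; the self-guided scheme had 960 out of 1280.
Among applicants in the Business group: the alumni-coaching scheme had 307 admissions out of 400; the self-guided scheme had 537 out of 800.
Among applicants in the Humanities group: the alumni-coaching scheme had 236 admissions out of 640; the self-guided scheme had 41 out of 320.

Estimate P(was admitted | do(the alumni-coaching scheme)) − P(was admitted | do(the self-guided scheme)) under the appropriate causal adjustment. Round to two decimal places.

Since department is a pre-existing factor (not a product of the outreach scheme) and it affects the outcome on its own, it is a confounder. The stratified rates, not the pooled rate, identify the causal effect.
Adjusting over the population distribution of department: 0.400·(0.919−0.750) + 0.333·(0.767−0.671) + 0.267·(0.369−0.128) = +0.164.

+0.16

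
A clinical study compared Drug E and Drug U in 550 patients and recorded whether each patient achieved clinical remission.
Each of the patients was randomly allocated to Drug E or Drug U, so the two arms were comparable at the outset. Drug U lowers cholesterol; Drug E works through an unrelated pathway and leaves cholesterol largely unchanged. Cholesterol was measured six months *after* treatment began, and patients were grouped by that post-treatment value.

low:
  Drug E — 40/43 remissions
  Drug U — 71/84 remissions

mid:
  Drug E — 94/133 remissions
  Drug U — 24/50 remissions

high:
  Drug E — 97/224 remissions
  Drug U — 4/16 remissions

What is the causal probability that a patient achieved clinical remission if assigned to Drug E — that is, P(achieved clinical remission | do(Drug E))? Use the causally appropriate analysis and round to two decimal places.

0.58

The stratified and pooled comparisons disagree (Drug E wins within each cholesterol; Drug U wins overall), so the answer turns on the causal role of cholesterol.
Cholesterol lies on the pathway drug → cholesterol → outcome, so adjusting for it blocks the indirect effect. For the total causal effect of drug, use the unadjusted pooled rates.
So P(outcome | do(Drug E)) is just the pooled rate for Drug E: 231/400 = 0.578.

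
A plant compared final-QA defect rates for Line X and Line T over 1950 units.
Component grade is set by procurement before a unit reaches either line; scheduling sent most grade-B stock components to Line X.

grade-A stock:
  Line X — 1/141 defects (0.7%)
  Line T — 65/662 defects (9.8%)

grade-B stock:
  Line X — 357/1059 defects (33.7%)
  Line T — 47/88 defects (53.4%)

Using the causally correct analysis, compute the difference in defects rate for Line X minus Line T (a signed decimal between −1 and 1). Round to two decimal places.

-0.15

Nothing the line does changes component grade; the imbalance is an allocation artefact. With component grade also predicting the outcome, the pooled figure is confounded, and the within-stratum comparison is the causal one.
Adjusting over the population distribution of component grade: 0.412·(0.007−0.098) + 0.588·(0.337−0.534) = -0.153.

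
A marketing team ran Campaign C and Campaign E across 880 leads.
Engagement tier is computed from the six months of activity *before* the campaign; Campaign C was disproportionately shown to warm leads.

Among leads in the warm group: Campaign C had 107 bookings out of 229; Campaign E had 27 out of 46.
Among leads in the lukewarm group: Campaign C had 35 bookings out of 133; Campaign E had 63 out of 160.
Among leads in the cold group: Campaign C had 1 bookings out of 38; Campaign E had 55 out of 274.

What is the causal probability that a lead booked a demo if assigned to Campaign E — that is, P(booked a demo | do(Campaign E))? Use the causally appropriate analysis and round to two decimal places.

The stratified and pooled comparisons disagree (Campaign E wins within each engagement tier; Campaign C wins overall), so the answer turns on the causal role of engagement tier.
Engagement tier satisfies the back-door criterion: it is not a descendant of the campaign, and it blocks the spurious path from campaign to outcome. Adjusting for it (i.e., using the within-engagement tier rates) gives the causal effect.
Standardising Campaign E to the population engagement tier mix: 0.312·27/46 + 0.333·63/160 + 0.355·55/274 = 0.386.

0.39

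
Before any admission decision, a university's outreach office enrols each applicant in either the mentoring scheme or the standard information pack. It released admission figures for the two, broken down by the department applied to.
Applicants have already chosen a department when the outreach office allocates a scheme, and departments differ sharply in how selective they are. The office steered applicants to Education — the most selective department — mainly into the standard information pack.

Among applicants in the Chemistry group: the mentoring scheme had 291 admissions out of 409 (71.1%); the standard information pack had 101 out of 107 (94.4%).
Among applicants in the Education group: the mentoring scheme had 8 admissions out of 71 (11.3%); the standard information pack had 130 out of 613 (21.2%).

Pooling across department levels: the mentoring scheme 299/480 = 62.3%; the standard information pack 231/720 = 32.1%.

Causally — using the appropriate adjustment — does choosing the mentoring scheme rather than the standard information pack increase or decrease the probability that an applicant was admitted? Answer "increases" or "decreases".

decreases

Department differs across outreach schemes for reasons unrelated to any effect of the outreach scheme itself, and it separately predicts the outcome — a classic confounder. We must compare within department levels.
Within each level — Chemistry: 71.1% vs 94.4%; Education: 11.3% vs 21.2% — the standard information pack is higher every time.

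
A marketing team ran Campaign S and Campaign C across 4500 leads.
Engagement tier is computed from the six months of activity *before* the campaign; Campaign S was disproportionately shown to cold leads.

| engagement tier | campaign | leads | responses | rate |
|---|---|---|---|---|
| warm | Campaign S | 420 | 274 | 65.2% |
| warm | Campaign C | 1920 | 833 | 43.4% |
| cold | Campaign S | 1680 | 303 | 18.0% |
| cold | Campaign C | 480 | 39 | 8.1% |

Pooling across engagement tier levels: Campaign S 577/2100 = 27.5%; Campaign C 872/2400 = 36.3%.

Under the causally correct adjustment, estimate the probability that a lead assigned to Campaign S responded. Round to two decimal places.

Within every engagement tier level Campaign S has the higher rate, yet pooled Campaign C does — Simpson's reversal.
Engagement tier is set before the campaign has any effect — it is not caused by the campaign — and it independently drives the outcome. That makes it a confounder, so the causal comparison is within engagement tier levels.
Standardising Campaign S to the population engagement tier mix: 0.520·274/420 + 0.480·303/1680 = 0.426.

0.43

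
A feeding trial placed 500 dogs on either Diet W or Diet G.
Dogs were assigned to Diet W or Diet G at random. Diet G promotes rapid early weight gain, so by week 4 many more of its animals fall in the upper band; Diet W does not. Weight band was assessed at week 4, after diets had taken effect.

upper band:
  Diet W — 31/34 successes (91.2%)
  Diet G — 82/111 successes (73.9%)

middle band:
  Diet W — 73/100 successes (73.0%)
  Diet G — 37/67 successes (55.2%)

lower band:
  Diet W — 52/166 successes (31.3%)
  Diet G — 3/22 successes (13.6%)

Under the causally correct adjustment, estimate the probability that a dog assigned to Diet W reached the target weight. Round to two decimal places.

Week-4 weight band here is a post-treatment variable shaped by the diet; conditioning on it would introduce bias rather than remove it. The overall comparison is the causal one.
So P(outcome | do(Diet W)) is just the pooled rate for Diet W: 156/300 = 0.520.

0.52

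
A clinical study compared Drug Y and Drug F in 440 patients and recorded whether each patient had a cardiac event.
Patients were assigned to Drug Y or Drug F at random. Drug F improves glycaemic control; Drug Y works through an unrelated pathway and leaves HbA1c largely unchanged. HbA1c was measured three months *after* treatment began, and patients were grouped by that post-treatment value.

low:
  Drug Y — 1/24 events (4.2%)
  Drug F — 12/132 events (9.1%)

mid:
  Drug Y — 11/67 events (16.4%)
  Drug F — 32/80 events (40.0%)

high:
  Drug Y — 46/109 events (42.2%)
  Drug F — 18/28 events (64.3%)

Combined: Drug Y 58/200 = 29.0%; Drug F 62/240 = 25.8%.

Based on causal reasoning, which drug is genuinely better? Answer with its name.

The distribution of HbA1c is itself part of what the drug does — it is an intermediate outcome. Holding it fixed would remove that part of the effect; the total effect is the pooled difference.
Pooled: Drug Y 29.0% vs Drug F 25.8%; Drug F is lower overall.

Drug F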